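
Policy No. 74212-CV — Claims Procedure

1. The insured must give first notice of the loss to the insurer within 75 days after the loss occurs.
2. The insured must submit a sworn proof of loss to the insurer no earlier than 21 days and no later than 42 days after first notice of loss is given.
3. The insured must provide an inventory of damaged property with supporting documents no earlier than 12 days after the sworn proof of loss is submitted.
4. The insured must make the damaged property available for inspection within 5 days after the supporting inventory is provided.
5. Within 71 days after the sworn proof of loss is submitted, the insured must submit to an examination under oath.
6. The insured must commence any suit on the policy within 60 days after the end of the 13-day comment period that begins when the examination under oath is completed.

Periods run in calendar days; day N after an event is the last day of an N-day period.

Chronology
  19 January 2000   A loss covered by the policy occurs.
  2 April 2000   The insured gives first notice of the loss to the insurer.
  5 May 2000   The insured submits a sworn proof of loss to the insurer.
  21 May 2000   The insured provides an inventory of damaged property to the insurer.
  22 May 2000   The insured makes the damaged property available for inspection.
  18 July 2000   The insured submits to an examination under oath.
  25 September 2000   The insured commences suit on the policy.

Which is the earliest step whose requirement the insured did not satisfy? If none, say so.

Step 5

Step 1: 75 days after 19 January 2000 (when the loss occurs) is 3 April 2000; completed 2 April 2000, before the deadline.
Step 2: the window is 21–42 days after 2 April 2000 (when first notice of loss is given), so 23 April 2000 through 14 May 2000; done 5 May 2000, which is between those dates.
Step 3: the earliest permitted date is 12 days after 5 May 2000 (when the sworn proof of loss is submitted), i.e. 17 May 2000; done 21 May 2000 — permitted.
Step 4: 5 days after 21 May 2000 (when the supporting inventory is provided) is 26 May 2000; done 22 May 2000 — timely.
Step 5: 71 days after 5 May 2000 (when the sworn proof of loss is submitted) is 15 July 2000; 18 July 2000 misses that deadline by 3 days.
The analysis stops there.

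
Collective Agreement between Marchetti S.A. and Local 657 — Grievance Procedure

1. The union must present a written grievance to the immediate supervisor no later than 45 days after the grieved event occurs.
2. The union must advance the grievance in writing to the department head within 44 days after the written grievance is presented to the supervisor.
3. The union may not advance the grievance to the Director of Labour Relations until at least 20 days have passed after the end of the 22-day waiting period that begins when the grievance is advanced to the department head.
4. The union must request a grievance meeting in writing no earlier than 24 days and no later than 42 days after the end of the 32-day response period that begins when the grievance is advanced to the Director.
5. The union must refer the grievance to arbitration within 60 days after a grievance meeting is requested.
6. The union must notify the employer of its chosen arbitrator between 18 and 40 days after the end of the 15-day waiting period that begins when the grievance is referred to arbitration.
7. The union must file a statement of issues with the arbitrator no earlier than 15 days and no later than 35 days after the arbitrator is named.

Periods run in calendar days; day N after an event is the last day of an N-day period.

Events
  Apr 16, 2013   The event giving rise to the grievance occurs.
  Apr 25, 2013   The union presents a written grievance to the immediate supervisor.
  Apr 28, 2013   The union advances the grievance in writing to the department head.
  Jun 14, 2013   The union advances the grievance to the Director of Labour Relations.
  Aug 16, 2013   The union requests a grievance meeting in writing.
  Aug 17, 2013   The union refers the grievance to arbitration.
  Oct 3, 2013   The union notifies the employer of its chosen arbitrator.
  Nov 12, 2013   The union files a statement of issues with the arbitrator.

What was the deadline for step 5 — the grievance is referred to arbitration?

Step 5 runs from Aug 16, 2013, when a grievance meeting is requested. 60 days after Aug 16, 2013 is Oct 15, 2013.

Oct 15, 2013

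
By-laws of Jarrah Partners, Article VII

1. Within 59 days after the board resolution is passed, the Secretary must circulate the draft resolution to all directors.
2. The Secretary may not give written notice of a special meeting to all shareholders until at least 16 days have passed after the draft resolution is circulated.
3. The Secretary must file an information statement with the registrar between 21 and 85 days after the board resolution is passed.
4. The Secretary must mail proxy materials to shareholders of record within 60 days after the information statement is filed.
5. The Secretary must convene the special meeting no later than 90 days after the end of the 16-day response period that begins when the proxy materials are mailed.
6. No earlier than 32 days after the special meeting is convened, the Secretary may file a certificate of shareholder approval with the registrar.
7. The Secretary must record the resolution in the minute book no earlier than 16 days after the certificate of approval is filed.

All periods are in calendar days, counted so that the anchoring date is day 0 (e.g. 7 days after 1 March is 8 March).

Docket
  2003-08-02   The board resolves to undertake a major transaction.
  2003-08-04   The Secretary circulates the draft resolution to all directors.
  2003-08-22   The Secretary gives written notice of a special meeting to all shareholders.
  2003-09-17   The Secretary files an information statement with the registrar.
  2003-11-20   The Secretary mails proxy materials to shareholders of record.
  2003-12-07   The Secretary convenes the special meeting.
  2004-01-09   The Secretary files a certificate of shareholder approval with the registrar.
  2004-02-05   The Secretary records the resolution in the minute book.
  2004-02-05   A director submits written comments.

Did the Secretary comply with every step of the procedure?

No

Step 1: 59 days after 2003-08-02 (when the board resolution is passed) is 2003-09-30; completed 2003-08-04, before the deadline.
Step 2: the earliest permitted date is 16 days after 2003-08-04 (when the draft resolution is circulated), i.e. 2003-08-20; 2003-08-22 is on or after that date.
Step 3: the window is 21–85 days after 2003-08-02 (when the board resolution is passed), so 2003-08-23 through 2003-10-26; done 2003-09-17 — within the window.
Step 4: 60 days after 2003-09-17 (when the information statement is filed) is 2003-11-16; done 2003-11-20 — 4 days late.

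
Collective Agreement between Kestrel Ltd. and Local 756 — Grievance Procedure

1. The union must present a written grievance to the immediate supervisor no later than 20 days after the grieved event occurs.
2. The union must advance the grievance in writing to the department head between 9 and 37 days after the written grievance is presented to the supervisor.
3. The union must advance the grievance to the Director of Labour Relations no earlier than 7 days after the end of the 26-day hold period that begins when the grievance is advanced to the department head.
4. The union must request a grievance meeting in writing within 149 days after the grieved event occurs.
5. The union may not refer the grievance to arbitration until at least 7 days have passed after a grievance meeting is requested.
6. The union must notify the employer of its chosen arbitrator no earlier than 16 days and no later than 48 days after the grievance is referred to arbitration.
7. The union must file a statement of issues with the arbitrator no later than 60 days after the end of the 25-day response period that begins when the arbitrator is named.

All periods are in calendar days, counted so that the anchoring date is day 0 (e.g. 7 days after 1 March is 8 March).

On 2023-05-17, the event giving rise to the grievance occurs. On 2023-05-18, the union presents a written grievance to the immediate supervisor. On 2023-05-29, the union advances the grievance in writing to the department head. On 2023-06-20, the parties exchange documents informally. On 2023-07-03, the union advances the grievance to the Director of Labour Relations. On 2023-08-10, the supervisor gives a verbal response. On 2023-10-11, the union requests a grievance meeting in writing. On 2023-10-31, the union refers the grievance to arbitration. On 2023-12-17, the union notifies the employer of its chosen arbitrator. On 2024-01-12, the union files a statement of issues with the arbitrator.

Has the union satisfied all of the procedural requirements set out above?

Step 1: 20 days after 2023-05-17 (when the grieved event occurs) is 2023-06-06; completed 2023-05-18, before the deadline.
Step 2: the window is 9–37 days after 2023-05-18 (when the written grievance is presented to the supervisor), so 2023-05-27 through 2023-06-24; 2023-05-29 falls inside that range.
Step 3: the earliest permitted date is 7 days after 2023-06-24 (end of the 26-day hold period, which began when the grievance is advanced to the department head on 2023-05-29), i.e. 2023-07-01; done 2023-07-03, after the minimum wait.
Step 4: 149 days after 2023-05-17 (when the grieved event occurs) is 2023-10-13; done 2023-10-11 — timely.
Step 5: the earliest permitted date is 7 days after 2023-10-11 (when a grievance meeting is requested), i.e. 2023-10-18; 2023-10-31 is on or after that date.
Step 6: the window is 16–48 days after 2023-10-31 (when the grievance is referred to arbitration), so 2023-11-16 through 2023-12-18; 2023-12-17 falls inside that range.
Step 7: 60 days after 2024-01-11 (end of the 25-day response period, which began when the arbitrator is named on 2023-12-17) is 2024-03-11; done 2024-01-12 — timely.

Yes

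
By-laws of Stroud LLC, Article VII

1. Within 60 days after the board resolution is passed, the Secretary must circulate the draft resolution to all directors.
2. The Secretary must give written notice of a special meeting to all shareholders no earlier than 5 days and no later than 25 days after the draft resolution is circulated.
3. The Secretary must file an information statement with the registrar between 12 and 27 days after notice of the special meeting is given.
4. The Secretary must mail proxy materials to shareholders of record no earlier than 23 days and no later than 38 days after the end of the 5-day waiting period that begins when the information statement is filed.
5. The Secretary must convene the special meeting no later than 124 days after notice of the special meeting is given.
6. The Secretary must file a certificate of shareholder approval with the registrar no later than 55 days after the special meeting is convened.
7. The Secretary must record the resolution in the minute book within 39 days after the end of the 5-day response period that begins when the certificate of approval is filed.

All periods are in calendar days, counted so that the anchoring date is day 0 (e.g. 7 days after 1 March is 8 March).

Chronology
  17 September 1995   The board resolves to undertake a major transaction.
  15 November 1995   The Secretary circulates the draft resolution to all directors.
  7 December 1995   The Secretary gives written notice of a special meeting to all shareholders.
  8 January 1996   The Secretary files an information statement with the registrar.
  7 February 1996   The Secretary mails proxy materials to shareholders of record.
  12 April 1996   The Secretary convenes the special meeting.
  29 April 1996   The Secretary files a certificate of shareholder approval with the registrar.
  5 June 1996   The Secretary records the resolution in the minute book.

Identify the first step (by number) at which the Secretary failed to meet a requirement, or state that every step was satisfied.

Step 3

Step 1 — counting 60 days from 17 September 1995 (when the board resolution is passed) gives a deadline of 16 November 1995; done 15 November 1995 — timely.
Step 2 — 5 and 25 days from 15 November 1995 (when the draft resolution is circulated) are 20 November 1995 and 10 December 1995 respectively; done 7 December 1995 — within the window.
Step 3 — 12 and 27 days from 7 December 1995 (when notice of the special meeting is given) are 19 December 1995 and 3 January 1996 respectively; done 8 January 1996 — 5 days after the window closed.
No need to go further; step 3 was not satisfied.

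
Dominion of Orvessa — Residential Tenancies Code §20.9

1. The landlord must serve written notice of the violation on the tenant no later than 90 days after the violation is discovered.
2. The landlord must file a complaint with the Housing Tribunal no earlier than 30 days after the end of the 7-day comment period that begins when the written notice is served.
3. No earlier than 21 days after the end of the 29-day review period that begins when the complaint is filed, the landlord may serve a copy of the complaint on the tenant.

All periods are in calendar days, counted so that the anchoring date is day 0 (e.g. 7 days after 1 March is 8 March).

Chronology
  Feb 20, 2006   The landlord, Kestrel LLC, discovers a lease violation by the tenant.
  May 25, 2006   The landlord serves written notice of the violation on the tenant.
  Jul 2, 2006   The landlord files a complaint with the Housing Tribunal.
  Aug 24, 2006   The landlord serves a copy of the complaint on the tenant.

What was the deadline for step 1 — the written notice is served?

May 21, 2006

Step 1 runs from Feb 20, 2006, when the violation is discovered. 90 days after Feb 20, 2006 is May 21, 2006.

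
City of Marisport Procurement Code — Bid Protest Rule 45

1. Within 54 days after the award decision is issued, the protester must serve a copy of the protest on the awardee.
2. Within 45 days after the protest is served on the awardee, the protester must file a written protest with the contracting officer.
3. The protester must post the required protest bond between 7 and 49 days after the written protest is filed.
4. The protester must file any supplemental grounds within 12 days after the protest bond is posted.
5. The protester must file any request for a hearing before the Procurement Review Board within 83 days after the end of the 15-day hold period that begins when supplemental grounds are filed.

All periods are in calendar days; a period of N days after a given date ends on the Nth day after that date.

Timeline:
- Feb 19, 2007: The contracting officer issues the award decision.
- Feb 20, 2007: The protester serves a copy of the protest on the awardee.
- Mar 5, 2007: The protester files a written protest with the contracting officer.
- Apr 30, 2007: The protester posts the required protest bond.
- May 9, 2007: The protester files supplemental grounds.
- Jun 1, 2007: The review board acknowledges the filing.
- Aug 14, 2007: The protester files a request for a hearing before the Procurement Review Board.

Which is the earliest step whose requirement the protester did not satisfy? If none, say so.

Step 3

(1) due by Feb 19, 2007 + 54 days = Apr 14, 2007; done Feb 20, 2007 — timely.
(2) due by Feb 20, 2007 + 45 days = Apr 6, 2007; completed Mar 5, 2007, before the deadline.
(3) the permitted window runs from Mar 5, 2007 + 7 = Mar 12, 2007 to Mar 5, 2007 + 49 = Apr 23, 2007; Apr 30, 2007 is 7 days past the end of the window.
The analysis stops there.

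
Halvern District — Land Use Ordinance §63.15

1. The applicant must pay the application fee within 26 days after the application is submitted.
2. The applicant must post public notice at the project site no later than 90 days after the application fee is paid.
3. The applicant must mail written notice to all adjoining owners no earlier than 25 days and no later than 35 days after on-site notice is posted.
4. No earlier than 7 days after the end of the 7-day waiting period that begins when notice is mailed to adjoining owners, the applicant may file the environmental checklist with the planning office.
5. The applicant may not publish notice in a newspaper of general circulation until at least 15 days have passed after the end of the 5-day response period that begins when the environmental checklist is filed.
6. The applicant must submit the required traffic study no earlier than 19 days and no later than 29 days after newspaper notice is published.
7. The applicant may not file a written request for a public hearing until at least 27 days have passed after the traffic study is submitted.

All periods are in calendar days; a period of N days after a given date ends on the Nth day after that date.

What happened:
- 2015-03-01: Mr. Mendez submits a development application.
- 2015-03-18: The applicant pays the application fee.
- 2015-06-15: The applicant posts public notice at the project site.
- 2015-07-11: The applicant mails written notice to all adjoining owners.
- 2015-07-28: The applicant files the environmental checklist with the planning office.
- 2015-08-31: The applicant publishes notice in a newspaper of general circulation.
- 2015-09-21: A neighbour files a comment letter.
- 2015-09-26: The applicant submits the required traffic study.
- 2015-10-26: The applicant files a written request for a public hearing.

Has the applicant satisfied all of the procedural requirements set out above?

Step 1 — counting 26 days from 2015-03-01 (when the application is submitted) gives a deadline of 2015-03-27; done 2015-03-18 — timely.
Step 2 — counting 90 days from 2015-03-18 (when the application fee is paid) gives a deadline of 2015-06-16; 2015-06-15 is within that limit.
Step 3 — 25 and 35 days from 2015-06-15 (when on-site notice is posted) are 2015-07-10 and 2015-07-20 respectively; done 2015-07-11, which is between those dates.
Step 4 — must wait 7 days from 2015-07-18 (end of the 7-day waiting period, which began when notice is mailed to adjoining owners on 2015-07-11), so not before 2015-07-25; done 2015-07-28 — permitted.
Step 5 — must wait 15 days from 2015-08-02 (end of the 5-day response period, which began when the environmental checklist is filed on 2015-07-28), so not before 2015-08-17; done 2015-08-31, after the minimum wait.
Step 6 — 19 and 29 days from 2015-08-31 (when newspaper notice is published) are 2015-09-19 and 2015-09-29 respectively; done 2015-09-26 — within the window.
Step 7 — must wait 27 days from 2015-09-26 (when the traffic study is submitted), so not before 2015-10-23; done 2015-10-26 — permitted.

Yes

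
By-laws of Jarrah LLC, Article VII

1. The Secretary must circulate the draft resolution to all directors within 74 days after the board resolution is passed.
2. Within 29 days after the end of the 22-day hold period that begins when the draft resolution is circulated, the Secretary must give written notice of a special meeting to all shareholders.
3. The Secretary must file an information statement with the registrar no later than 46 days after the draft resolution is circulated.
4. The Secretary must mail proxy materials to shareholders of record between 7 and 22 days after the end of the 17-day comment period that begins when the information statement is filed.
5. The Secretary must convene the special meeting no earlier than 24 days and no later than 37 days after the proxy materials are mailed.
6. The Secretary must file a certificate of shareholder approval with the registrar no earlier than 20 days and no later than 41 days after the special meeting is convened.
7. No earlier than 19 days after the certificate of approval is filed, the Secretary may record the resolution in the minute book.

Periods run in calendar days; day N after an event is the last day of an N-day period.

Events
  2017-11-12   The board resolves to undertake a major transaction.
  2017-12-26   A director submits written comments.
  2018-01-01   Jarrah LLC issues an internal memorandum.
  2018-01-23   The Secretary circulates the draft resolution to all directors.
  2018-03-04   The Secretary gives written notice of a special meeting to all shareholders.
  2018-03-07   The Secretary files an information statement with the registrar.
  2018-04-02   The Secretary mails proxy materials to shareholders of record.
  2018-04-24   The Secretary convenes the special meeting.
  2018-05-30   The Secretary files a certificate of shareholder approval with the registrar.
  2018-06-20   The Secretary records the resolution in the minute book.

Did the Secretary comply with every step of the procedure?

(1) due by 2017-11-12 + 74 days = 2018-01-25; completed 2018-01-23, before the deadline.
(2) due by 2018-02-14 + 29 days = 2018-03-15; done 2018-03-04 — timely.
(3) due by 2018-01-23 + 46 days = 2018-03-10; 2018-03-07 is within that limit.
(4) the permitted window runs from 2018-03-24 + 7 = 2018-03-31 to 2018-03-24 + 22 = 2018-04-15; done 2018-04-02 — within the window.
(5) the permitted window runs from 2018-04-02 + 24 = 2018-04-26 to 2018-04-02 + 37 = 2018-05-09; done 2018-04-24 — 2 days before the window opened.

No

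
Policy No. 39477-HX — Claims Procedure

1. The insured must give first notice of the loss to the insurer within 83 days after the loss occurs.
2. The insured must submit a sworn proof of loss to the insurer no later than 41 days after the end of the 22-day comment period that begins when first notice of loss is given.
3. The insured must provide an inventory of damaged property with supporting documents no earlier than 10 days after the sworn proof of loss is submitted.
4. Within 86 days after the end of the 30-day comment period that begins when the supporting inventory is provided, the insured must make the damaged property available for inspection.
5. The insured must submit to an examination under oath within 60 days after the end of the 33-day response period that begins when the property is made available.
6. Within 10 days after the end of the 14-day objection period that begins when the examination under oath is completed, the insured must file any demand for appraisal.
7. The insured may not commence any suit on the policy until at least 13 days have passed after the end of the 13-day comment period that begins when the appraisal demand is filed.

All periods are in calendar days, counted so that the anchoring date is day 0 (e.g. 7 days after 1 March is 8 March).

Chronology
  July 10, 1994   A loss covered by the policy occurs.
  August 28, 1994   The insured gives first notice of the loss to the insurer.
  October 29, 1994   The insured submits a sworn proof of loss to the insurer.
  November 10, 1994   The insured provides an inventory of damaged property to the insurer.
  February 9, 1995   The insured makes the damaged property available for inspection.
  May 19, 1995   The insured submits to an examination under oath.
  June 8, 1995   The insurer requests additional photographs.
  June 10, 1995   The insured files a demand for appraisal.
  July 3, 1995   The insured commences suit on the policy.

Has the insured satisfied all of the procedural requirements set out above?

No

(1) due by July 10, 1994 + 83 days = October 1, 1994; done August 28, 1994 — timely.
(2) due by September 19, 1994 + 41 days = October 30, 1994; completed October 29, 1994, before the deadline.
(3) permitted from October 29, 1994 + 10 days = November 8, 1994 onward; done November 10, 1994 — permitted.
(4) due by December 10, 1994 + 86 days = March 6, 1995; February 9, 1995 is within that limit.
(5) due by March 14, 1995 + 60 days = May 13, 1995; done May 19, 1995 — 6 days late.
The procedure was therefore not followed at step 5.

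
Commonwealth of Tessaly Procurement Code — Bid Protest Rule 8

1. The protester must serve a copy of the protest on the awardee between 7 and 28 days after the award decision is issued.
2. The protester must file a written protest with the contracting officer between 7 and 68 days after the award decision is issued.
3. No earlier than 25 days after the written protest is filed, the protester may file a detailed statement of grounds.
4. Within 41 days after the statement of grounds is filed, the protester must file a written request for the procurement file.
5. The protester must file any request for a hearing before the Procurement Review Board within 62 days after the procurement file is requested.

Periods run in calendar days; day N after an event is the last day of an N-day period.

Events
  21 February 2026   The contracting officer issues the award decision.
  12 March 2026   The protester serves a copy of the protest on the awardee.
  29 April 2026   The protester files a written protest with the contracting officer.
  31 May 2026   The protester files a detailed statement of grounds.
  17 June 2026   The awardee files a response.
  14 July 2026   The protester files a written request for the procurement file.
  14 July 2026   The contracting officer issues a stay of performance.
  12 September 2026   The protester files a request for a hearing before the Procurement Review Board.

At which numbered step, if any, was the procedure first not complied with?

(1) the permitted window runs from 21 February 2026 + 7 = 28 February 2026 to 21 February 2026 + 28 = 21 March 2026; done 12 March 2026 — within the window.
(2) the permitted window runs from 21 February 2026 + 7 = 28 February 2026 to 21 February 2026 + 68 = 30 April 2026; done 29 April 2026 — within the window.
(3) permitted from 29 April 2026 + 25 days = 24 May 2026 onward; done 31 May 2026 — permitted.
(4) due by 31 May 2026 + 41 days = 11 July 2026; not done until 14 July 2026, 3 days after the deadline.

Step 4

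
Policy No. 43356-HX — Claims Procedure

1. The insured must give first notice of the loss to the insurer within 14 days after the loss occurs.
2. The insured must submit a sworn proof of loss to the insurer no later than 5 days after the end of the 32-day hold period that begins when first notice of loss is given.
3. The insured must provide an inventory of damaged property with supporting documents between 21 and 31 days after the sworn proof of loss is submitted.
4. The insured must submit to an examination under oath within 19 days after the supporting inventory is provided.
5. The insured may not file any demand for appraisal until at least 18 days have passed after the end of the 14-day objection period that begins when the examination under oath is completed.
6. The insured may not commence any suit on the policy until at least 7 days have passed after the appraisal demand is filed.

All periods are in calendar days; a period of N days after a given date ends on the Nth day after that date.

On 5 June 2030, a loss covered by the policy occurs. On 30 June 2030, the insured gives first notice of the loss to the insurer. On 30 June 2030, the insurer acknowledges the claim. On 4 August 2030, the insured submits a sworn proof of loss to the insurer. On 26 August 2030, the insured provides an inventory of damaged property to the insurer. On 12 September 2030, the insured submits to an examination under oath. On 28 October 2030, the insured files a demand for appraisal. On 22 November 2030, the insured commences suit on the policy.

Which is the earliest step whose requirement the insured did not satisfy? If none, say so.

Step 1

(1) due by 5 June 2030 + 14 days = 19 June 2030; 30 June 2030 misses that deadline by 11 days.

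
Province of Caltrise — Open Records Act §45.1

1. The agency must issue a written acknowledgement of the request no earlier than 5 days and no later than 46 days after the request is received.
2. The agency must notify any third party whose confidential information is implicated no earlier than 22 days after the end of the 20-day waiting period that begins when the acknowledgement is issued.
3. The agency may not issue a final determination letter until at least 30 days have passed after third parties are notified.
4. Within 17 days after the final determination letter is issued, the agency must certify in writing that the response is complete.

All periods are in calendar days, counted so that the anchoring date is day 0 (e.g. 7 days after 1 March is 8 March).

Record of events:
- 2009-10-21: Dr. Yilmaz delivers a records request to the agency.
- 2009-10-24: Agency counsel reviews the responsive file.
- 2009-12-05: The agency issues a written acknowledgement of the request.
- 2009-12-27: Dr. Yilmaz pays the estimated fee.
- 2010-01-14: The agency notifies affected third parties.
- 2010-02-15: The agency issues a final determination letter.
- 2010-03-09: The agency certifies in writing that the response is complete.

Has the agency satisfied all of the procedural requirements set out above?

Step 1: the window is 5–46 days after 2009-10-21 (when the request is received), so 2009-10-26 through 2009-12-06; done 2009-12-05 — within the window.
Step 2: the earliest permitted date is 22 days after 2009-12-25 (end of the 20-day waiting period, which began when the acknowledgement is issued on 2009-12-05), i.e. 2010-01-16; 2010-01-14 is 2 days before the earliest permitted date.

No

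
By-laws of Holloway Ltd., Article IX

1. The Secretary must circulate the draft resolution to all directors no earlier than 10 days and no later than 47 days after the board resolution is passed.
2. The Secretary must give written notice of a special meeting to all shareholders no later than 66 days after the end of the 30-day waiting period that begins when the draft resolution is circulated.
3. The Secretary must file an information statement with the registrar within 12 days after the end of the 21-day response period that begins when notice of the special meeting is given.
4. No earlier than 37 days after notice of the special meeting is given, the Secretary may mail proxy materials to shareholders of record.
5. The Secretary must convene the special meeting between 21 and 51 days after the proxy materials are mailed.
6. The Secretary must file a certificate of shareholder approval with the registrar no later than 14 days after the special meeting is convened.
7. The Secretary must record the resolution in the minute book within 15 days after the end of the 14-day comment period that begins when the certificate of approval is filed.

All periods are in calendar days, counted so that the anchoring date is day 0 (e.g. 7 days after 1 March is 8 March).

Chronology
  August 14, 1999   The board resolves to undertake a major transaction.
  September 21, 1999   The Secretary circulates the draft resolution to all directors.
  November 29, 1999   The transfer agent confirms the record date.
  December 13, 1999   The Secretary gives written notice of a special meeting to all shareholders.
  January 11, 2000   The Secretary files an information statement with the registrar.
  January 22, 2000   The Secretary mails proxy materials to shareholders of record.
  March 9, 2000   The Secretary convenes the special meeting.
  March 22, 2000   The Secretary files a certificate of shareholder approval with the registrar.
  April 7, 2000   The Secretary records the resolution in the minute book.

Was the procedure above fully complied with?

(1) the permitted window runs from August 14, 1999 + 10 = August 24, 1999 to August 14, 1999 + 47 = September 30, 1999; done September 21, 1999 — within the window.
(2) due by October 21, 1999 + 66 days = December 26, 1999; done December 13, 1999 — timely.
(3) due by January 3, 2000 + 12 days = January 15, 2000; done January 11, 2000 — timely.
(4) permitted from December 13, 1999 + 37 days = January 19, 2000 onward; done January 22, 2000 — permitted.
(5) the permitted window runs from January 22, 2000 + 21 = February 12, 2000 to January 22, 2000 + 51 = March 13, 2000; done March 9, 2000 — within the window.
(6) due by March 9, 2000 + 14 days = March 23, 2000; completed March 22, 2000, before the deadline.
(7) due by April 5, 2000 + 15 days = April 20, 2000; completed April 7, 2000, before the deadline.

Yes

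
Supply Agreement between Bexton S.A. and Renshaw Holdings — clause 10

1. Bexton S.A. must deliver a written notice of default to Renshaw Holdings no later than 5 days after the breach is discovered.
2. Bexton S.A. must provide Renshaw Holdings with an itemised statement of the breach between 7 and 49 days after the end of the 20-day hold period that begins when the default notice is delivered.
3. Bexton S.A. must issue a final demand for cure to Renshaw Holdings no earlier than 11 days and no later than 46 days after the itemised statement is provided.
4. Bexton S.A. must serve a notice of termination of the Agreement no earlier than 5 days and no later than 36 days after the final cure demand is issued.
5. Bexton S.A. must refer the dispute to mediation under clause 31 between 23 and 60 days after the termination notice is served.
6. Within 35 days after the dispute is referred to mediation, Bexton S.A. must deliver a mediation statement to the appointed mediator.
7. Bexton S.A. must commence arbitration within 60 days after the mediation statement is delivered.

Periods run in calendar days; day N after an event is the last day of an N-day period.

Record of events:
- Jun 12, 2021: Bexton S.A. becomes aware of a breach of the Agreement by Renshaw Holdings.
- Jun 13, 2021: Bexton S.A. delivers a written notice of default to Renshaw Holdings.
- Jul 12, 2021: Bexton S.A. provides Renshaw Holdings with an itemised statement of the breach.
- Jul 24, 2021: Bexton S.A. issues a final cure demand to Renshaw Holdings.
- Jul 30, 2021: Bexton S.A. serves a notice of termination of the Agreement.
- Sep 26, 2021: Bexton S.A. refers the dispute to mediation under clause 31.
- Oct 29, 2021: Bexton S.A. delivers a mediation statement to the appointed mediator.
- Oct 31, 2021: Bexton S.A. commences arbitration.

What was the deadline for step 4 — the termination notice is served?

Aug 29, 2021

Step 4 runs from Jul 24, 2021, when the final cure demand is issued. The window is 5–36 days after Jul 24, 2021; it closes on Aug 29, 2021.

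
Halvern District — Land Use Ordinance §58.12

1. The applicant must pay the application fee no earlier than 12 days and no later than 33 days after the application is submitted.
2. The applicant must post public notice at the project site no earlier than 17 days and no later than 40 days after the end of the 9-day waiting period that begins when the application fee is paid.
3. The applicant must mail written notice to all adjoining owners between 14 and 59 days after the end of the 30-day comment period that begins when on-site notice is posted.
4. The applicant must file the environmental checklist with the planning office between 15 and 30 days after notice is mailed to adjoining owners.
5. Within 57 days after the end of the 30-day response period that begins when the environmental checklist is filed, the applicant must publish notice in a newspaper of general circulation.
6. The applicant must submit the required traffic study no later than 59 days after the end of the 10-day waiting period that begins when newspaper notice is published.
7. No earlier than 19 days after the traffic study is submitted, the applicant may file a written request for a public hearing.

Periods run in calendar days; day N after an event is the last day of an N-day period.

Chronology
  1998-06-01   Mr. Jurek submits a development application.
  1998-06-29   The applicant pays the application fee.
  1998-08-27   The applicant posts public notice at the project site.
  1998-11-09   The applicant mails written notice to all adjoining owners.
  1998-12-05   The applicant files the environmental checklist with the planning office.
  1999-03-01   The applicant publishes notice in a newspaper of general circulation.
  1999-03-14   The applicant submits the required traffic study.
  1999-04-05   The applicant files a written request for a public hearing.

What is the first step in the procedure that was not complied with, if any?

Step 2

Step 1 — 12 and 33 days from 1998-06-01 (when the application is submitted) are 1998-06-13 and 1998-07-04 respectively; done 1998-06-29, which is between those dates.
Step 2 — 17 and 40 days from 1998-07-08 (end of the 9-day waiting period, which began when the application fee is paid on 1998-06-29) are 1998-07-25 and 1998-08-17 respectively; done 1998-08-27 — 10 days after the window closed.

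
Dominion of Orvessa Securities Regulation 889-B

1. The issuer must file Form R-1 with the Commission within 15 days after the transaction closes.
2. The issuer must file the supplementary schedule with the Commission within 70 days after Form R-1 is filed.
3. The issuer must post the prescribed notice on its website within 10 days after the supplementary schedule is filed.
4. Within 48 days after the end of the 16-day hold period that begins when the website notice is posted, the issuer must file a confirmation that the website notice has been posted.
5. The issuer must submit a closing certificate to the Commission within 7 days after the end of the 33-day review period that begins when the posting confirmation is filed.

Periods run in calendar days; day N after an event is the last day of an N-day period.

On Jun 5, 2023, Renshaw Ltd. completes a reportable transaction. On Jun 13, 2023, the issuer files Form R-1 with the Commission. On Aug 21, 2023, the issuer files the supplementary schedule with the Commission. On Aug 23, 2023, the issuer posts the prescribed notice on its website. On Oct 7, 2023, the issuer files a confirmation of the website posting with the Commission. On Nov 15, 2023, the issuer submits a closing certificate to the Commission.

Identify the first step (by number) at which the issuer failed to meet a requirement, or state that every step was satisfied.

Step 1: 15 days after Jun 5, 2023 (when the transaction closes) is Jun 20, 2023; done Jun 13, 2023 — timely.
Step 2: 70 days after Jun 13, 2023 (when Form R-1 is filed) is Aug 22, 2023; Aug 21, 2023 is within that limit.
Step 3: 10 days after Aug 21, 2023 (when the supplementary schedule is filed) is Aug 31, 2023; Aug 23, 2023 is within that limit.
Step 4: 48 days after Sep 8, 2023 (end of the 16-day hold period, which began when the website notice is posted on Aug 23, 2023) is Oct 26, 2023; completed Oct 7, 2023, before the deadline.
Step 5: 7 days after Nov 9, 2023 (end of the 33-day review period, which began when the posting confirmation is filed on Oct 7, 2023) is Nov 16, 2023; Nov 15, 2023 is within that limit.

None — every step was satisfied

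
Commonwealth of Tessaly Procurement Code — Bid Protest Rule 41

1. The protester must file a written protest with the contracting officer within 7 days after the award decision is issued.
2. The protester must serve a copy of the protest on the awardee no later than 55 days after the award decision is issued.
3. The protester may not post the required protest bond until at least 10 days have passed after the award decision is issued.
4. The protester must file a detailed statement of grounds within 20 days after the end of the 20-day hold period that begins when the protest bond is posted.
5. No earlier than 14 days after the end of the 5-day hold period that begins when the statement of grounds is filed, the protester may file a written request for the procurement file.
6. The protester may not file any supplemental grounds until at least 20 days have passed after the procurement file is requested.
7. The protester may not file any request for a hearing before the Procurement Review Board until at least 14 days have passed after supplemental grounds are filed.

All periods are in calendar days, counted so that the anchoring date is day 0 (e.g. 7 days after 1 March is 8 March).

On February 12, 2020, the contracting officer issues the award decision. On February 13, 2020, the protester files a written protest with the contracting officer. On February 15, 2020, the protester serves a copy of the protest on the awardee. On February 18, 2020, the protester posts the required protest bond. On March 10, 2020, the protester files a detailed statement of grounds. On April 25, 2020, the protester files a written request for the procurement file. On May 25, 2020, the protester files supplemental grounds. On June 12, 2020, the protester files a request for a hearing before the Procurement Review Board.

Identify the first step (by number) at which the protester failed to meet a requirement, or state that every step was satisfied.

Step 3

Step 1: 7 days after February 12, 2020 (when the award decision is issued) is February 19, 2020; done February 13, 2020 — timely.
Step 2: 55 days after February 12, 2020 (when the award decision is issued) is April 7, 2020; done February 15, 2020 — timely.
Step 3: the earliest permitted date is 10 days after February 12, 2020 (when the award decision is issued), i.e. February 22, 2020; February 18, 2020 is 4 days before the earliest permitted date.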